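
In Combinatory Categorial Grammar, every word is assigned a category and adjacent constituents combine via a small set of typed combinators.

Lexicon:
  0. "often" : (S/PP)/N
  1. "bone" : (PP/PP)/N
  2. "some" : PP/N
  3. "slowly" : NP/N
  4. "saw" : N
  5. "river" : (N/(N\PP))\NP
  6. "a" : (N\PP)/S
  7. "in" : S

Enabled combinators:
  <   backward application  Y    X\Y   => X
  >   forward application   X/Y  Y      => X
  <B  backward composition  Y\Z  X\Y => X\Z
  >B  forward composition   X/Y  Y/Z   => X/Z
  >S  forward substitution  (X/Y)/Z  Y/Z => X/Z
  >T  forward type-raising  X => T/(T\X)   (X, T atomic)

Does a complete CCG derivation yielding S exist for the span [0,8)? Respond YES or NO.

[0,8] S   >
  [0,3] S/N   >S
    [0,1] "often" : (S/PP)/N
    [1,3] PP/N   >S
      [1,2] "bone" : (PP/PP)/N
      [2,3] "some" : PP/N
  [3,8] N   >
    [3,6] N/(N\PP)   <
      [3,5] NP   >
        [3,4] "slowly" : NP/N
        [4,5] "saw" : N
      [5,6] "river" : (N/(N\PP))\NP
    [6,8] N\PP   >
      [6,7] "a" : (N\PP)/S
      [7,8] "in" : S

YES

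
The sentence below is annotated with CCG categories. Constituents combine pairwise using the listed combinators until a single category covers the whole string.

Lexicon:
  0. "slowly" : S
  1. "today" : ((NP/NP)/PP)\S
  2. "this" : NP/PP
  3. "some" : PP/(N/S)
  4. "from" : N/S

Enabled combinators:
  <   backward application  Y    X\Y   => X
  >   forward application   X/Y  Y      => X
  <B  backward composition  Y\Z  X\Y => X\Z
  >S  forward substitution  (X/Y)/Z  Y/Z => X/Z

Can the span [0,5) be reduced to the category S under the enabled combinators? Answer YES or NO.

S ((NP/NP)/PP)\S NP/PP PP/(N/S) N/S
CKY chart[0,5] = {NP}; S ∉ chart

NO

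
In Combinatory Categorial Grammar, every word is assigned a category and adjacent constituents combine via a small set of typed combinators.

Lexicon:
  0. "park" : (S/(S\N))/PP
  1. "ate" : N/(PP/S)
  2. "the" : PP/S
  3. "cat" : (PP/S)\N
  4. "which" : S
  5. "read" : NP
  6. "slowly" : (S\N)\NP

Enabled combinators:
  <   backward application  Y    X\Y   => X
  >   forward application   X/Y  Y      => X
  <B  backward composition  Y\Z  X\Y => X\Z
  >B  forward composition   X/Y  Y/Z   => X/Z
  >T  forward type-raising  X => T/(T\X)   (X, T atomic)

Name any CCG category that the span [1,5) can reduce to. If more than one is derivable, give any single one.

PP

[0,7] S   >
  [0,5] S/(S\N)   >
    [0,1] "park" : (S/(S\N))/PP
    [1,5] PP   >
      [1,4] PP/S   <
        [1,3] N   >
          [1,2] "ate" : N/(PP/S)
          [2,3] "the" : PP/S
        [3,4] "cat" : (PP/S)\N
      [4,5] "which" : S
  [5,7] S\N   <
    [5,6] "read" : NP
    [6,7] "slowly" : (S\N)\NP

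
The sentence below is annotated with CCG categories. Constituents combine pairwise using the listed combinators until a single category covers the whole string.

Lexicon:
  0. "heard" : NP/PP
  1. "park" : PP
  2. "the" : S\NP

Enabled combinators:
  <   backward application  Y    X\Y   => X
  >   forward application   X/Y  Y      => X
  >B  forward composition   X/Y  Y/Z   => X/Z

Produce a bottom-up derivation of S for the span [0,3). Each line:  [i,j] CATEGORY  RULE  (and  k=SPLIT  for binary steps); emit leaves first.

[0,3] S   <
  [0,2] NP   >
    [0,1] "heard" : NP/PP
    [1,2] "park" : PP
  [2,3] "the" : S\NP

[0,1] NP/PP  lex  "heard"
[1,2] PP  lex  "park"
[0,2] NP  >  k=1
[2,3] S\NP  lex  "the"
[0,3] S  <  k=2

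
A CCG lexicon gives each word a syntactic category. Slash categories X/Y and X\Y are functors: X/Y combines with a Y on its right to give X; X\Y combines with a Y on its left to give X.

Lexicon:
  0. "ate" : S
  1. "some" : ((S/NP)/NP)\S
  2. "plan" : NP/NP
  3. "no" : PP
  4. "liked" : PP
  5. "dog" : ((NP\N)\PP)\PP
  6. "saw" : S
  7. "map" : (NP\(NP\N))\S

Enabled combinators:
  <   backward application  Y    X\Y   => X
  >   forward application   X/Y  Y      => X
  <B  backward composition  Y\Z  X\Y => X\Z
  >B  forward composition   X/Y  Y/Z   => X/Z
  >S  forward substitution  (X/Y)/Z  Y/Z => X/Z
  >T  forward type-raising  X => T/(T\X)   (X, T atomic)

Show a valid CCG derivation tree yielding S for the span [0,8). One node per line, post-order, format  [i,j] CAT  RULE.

[0,1] S  lex  "ate"
[1,2] ((S/NP)/NP)\S  lex  "some"
[0,2] (S/NP)/NP  <  k=1
[2,3] NP/NP  lex  "plan"
[0,3] S/NP  >S  k=2
[3,4] PP  lex  "no"
[4,5] PP  lex  "liked"
[5,6] ((NP\N)\PP)\PP  lex  "dog"
[4,6] (NP\N)\PP  <  k=5
[3,6] NP\N  <  k=4
[6,7] S  lex  "saw"
[7,8] (NP\(NP\N))\S  lex  "map"
[6,8] NP\(NP\N)  <  k=7
[3,8] NP  <  k=6
[0,8] S  >  k=3

[0,8] S   >
  [0,3] S/NP   >S
    [0,2] (S/NP)/NP   <
      [0,1] "ate" : S
      [1,2] "some" : ((S/NP)/NP)\S
    [2,3] "plan" : NP/NP
  [3,8] NP   <
    [3,6] NP\N   <
      [3,4] "no" : PP
      [4,6] (NP\N)\PP   <
        [4,5] "liked" : PP
        [5,6] "dog" : ((NP\N)\PP)\PP
    [6,8] NP\(NP\N)   <
      [6,7] "saw" : S
      [7,8] "map" : (NP\(NP\N))\S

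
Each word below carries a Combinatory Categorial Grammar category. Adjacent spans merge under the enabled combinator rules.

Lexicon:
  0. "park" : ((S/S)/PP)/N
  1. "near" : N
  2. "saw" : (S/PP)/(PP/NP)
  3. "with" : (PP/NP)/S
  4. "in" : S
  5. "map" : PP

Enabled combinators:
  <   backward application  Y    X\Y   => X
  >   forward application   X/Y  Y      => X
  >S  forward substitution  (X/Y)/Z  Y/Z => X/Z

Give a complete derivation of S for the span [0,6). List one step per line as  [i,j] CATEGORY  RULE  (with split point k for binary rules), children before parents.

[0,1] ((S/S)/PP)/N  lex  "park"
[1,2] N  lex  "near"
[0,2] (S/S)/PP  >  k=1
[2,3] (S/PP)/(PP/NP)  lex  "saw"
[3,4] (PP/NP)/S  lex  "with"
[4,5] S  lex  "in"
[3,5] PP/NP  >  k=4
[2,5] S/PP  >  k=3
[0,5] S/PP  >S  k=2
[5,6] PP  lex  "map"
[0,6] S  >  k=5

[0,6] S   >
  [0,5] S/PP   >S
    [0,2] (S/S)/PP   >
      [0,1] "park" : ((S/S)/PP)/N
      [1,2] "near" : N
    [2,5] S/PP   >
      [2,3] "saw" : (S/PP)/(PP/NP)
      [3,5] PP/NP   >
        [3,4] "with" : (PP/NP)/S
        [4,5] "in" : S
  [5,6] "map" : PP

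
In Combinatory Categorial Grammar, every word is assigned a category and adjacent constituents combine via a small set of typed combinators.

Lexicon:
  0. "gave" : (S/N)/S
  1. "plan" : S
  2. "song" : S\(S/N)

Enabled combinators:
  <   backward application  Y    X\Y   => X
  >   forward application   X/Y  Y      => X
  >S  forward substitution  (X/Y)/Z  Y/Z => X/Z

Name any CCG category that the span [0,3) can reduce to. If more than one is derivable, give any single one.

S

[0,3] S   <
  [0,2] S/N   >
    [0,1] "gave" : (S/N)/S
    [1,2] "plan" : S
  [2,3] "song" : S\(S/N)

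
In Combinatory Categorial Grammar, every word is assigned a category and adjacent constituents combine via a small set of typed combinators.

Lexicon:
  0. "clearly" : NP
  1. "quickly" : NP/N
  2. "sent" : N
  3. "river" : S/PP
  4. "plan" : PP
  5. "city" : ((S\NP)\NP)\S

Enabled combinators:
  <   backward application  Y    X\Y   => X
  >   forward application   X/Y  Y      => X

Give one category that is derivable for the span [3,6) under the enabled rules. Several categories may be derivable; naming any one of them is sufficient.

[0,6] S   <
  [0,1] "clearly" : NP
  [1,6] S\NP   <
    [1,3] NP   >
      [1,2] "quickly" : NP/N
      [2,3] "sent" : N
    [3,6] (S\NP)\NP   <
      [3,5] S   >
        [3,4] "river" : S/PP
        [4,5] "plan" : PP
      [5,6] "city" : ((S\NP)\NP)\S

(S\NP)\NP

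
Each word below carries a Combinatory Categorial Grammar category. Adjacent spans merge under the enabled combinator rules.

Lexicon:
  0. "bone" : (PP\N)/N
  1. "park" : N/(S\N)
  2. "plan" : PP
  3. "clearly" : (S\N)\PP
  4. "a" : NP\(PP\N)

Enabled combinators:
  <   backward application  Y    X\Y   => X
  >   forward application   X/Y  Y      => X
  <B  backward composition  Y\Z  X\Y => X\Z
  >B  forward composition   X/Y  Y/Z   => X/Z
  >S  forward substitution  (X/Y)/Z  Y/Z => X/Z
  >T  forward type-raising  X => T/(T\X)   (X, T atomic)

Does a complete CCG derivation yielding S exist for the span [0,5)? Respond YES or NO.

NO

(PP\N)/N N/(S\N) PP (S\N)\PP NP\(PP\N)
CKY chart[0,5] = {N/(N\NP), NP, NP/(NP\NP), PP/(PP\NP), S/(S\NP)}; S ∉ chart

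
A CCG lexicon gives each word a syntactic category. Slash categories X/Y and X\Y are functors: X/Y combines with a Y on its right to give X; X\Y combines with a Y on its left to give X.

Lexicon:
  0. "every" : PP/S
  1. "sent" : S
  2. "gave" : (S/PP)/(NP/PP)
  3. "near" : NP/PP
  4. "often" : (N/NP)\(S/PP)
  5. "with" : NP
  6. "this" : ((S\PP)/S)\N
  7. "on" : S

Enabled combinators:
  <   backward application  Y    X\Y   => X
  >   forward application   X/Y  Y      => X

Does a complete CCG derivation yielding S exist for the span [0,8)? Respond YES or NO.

[0,8] S   <
  [0,2] PP   >
    [0,1] "every" : PP/S
    [1,2] "sent" : S
  [2,8] S\PP   >
    [2,7] (S\PP)/S   <
      [2,6] N   >
        [2,5] N/NP   <
          [2,4] S/PP   >
            [2,3] "gave" : (S/PP)/(NP/PP)
            [3,4] "near" : NP/PP
          [4,5] "often" : (N/NP)\(S/PP)
        [5,6] "with" : NP
      [6,7] "this" : ((S\PP)/S)\N
    [7,8] "on" : S

YES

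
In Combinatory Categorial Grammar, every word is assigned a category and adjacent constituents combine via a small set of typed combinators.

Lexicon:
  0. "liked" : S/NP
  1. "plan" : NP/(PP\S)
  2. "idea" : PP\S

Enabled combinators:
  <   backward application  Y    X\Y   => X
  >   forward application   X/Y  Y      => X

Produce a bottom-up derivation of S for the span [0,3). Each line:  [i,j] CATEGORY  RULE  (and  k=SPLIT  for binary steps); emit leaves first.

[0,3] S   >
  [0,1] "liked" : S/NP
  [1,3] NP   >
    [1,2] "plan" : NP/(PP\S)
    [2,3] "idea" : PP\S

[0,1] S/NP  lex  "liked"
[1,2] NP/(PP\S)  lex  "plan"
[2,3] PP\S  lex  "idea"
[1,3] NP  >  k=2
[0,3] S  >  k=1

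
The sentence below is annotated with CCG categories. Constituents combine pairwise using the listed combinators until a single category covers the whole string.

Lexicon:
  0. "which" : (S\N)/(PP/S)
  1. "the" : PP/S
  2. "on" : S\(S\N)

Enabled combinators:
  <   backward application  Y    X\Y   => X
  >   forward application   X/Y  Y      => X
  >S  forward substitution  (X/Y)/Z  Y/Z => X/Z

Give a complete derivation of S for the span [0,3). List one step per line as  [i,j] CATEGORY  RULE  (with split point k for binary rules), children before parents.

[0,1] (S\N)/(PP/S)  lex  "which"
[1,2] PP/S  lex  "the"
[0,2] S\N  >  k=1
[2,3] S\(S\N)  lex  "on"
[0,3] S  <  k=2

[0,3] S   <
  [0,2] S\N   >
    [0,1] "which" : (S\N)/(PP/S)
    [1,2] "the" : PP/S
  [2,3] "on" : S\(S\N)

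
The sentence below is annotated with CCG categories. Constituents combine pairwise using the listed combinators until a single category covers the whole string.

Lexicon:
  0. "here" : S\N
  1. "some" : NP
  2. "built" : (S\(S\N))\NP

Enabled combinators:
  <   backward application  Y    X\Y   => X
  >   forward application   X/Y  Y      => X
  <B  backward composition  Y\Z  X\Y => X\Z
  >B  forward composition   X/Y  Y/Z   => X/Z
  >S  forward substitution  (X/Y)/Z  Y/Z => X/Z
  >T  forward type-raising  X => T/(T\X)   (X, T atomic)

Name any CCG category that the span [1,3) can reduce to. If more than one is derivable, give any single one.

[0,3] S   <
  [0,1] "here" : S\N
  [1,3] S\(S\N)   <
    [1,2] "some" : NP
    [2,3] "built" : (S\(S\N))\NP

S\(S\N)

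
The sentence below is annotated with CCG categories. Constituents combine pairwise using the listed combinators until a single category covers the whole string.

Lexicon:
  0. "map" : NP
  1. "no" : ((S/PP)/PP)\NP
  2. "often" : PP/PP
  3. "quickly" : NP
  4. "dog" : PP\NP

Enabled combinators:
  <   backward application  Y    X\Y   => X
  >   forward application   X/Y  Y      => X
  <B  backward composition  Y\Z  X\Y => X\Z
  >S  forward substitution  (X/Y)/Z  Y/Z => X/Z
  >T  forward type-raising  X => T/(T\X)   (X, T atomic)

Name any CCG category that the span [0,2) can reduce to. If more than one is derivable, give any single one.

(S/PP)/PP

[0,5] S   >
  [0,3] S/PP   >S
    [0,2] (S/PP)/PP   <
      [0,1] "map" : NP
      [1,2] "no" : ((S/PP)/PP)\NP
    [2,3] "often" : PP/PP
  [3,5] PP   <
    [3,4] "quickly" : NP
    [4,5] "dog" : PP\NP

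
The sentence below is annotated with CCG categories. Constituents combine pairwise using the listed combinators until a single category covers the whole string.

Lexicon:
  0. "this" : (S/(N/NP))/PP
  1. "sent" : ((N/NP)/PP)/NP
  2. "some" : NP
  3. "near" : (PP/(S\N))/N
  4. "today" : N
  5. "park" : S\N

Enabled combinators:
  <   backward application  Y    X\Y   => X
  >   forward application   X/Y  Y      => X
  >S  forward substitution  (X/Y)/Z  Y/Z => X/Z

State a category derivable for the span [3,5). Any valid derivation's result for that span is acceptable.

PP/(S\N)

[0,6] S   >
  [0,3] S/PP   >S
    [0,1] "this" : (S/(N/NP))/PP
    [1,3] (N/NP)/PP   >
      [1,2] "sent" : ((N/NP)/PP)/NP
      [2,3] "some" : NP
  [3,6] PP   >
    [3,5] PP/(S\N)   >
      [3,4] "near" : (PP/(S\N))/N
      [4,5] "today" : N
    [5,6] "park" : S\N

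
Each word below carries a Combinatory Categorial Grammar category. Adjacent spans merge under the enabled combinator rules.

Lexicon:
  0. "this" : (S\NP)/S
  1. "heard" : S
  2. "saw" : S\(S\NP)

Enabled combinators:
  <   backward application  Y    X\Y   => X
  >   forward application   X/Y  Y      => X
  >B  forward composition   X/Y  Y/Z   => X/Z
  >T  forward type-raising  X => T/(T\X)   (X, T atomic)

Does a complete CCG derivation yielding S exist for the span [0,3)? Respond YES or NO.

YES

[0,3] S   <
  [0,2] S\NP   >
    [0,1] "this" : (S\NP)/S
    [1,2] "heard" : S
  [2,3] "saw" : S\(S\NP)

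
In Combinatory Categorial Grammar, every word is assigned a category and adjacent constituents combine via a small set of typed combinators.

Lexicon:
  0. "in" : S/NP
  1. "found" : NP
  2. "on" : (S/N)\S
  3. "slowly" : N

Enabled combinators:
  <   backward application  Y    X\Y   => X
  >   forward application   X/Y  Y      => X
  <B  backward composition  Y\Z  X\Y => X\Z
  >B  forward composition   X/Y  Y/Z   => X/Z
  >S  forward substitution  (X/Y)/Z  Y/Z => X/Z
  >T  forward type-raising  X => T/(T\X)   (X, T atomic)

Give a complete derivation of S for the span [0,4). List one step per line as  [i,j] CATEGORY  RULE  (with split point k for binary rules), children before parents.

[0,1] S/NP  lex  "in"
[1,2] NP  lex  "found"
[0,2] S  >  k=1
[2,3] (S/N)\S  lex  "on"
[0,3] S/N  <  k=2
[3,4] N  lex  "slowly"
[0,4] S  >  k=3

[0,4] S   >
  [0,3] S/N   <
    [0,2] S   >
      [0,1] "in" : S/NP
      [1,2] "found" : NP
    [2,3] "on" : (S/N)\S
  [3,4] "slowly" : N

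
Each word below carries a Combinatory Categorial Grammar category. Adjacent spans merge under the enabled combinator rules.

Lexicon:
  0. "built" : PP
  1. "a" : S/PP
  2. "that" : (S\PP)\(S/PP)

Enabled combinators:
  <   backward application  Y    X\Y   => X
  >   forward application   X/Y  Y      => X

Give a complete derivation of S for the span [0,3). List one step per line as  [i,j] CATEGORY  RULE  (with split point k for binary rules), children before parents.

[0,3] S   <
  [0,1] "built" : PP
  [1,3] S\PP   <
    [1,2] "a" : S/PP
    [2,3] "that" : (S\PP)\(S/PP)

[0,1] PP  lex  "built"
[1,2] S/PP  lex  "a"
[2,3] (S\PP)\(S/PP)  lex  "that"
[1,3] S\PP  <  k=2
[0,3] S  <  k=1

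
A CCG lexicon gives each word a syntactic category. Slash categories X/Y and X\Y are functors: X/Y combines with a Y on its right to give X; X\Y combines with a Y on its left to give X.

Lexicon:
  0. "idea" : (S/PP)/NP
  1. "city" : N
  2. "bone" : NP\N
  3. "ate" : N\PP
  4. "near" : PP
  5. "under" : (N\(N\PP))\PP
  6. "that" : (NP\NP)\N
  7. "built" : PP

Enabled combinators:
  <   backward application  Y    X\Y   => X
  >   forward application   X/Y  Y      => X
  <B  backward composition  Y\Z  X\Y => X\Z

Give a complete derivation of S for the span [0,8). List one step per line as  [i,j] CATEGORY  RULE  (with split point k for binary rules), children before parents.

[0,8] S   >
  [0,7] S/PP   >
    [0,1] "idea" : (S/PP)/NP
    [1,7] NP   <
      [1,2] "city" : N
      [2,7] NP\N   <B
        [2,3] "bone" : NP\N
        [3,7] NP\NP   <
          [3,6] N   <
            [3,4] "ate" : N\PP
            [4,6] N\(N\PP)   <
              [4,5] "near" : PP
              [5,6] "under" : (N\(N\PP))\PP
          [6,7] "that" : (NP\NP)\N
  [7,8] "built" : PP

[0,1] (S/PP)/NP  lex  "idea"
[1,2] N  lex  "city"
[2,3] NP\N  lex  "bone"
[3,4] N\PP  lex  "ate"
[4,5] PP  lex  "near"
[5,6] (N\(N\PP))\PP  lex  "under"
[4,6] N\(N\PP)  <  k=5
[3,6] N  <  k=4
[6,7] (NP\NP)\N  lex  "that"
[3,7] NP\NP  <  k=6
[2,7] NP\N  <B  k=3
[1,7] NP  <  k=2
[0,7] S/PP  >  k=1
[7,8] PP  lex  "built"
[0,8] S  >  k=7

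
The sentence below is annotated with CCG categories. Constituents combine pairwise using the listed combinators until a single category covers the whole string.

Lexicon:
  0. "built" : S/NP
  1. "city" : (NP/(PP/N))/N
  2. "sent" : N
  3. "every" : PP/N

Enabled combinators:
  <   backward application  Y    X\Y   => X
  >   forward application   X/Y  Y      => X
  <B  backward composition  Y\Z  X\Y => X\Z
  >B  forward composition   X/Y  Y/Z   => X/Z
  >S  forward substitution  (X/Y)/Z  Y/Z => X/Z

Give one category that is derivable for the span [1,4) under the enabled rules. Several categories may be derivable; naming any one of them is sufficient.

[0,4] S   >
  [0,1] "built" : S/NP
  [1,4] NP   >
    [1,3] NP/(PP/N)   >
      [1,2] "city" : (NP/(PP/N))/N
      [2,3] "sent" : N
    [3,4] "every" : PP/N

NP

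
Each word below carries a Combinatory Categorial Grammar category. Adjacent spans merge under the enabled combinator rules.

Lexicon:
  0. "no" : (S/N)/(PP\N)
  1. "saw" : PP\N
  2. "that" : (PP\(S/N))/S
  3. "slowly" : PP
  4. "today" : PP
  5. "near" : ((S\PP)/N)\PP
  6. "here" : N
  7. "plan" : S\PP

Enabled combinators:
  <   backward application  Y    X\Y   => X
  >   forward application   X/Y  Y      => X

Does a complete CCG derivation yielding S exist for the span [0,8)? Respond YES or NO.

YES

[0,8] S   <
  [0,7] PP   <
    [0,2] S/N   >
      [0,1] "no" : (S/N)/(PP\N)
      [1,2] "saw" : PP\N
    [2,7] PP\(S/N)   >
      [2,3] "that" : (PP\(S/N))/S
      [3,7] S   <
        [3,4] "slowly" : PP
        [4,7] S\PP   >
          [4,6] (S\PP)/N   <
            [4,5] "today" : PP
            [5,6] "near" : ((S\PP)/N)\PP
          [6,7] "here" : N
  [7,8] "plan" : S\PP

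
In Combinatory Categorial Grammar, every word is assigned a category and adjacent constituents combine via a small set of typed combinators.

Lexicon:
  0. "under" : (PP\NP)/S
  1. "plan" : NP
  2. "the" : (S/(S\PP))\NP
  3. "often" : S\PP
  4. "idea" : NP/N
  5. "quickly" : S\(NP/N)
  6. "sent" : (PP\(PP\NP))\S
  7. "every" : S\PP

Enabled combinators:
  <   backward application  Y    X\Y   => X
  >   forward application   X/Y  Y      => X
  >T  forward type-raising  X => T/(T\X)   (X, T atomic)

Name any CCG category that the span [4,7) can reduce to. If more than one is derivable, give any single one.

[0,8] S   <
  [0,7] PP   <
    [0,4] PP\NP   >
      [0,1] "under" : (PP\NP)/S
      [1,4] S   >
        [1,3] S/(S\PP)   <
          [1,2] "plan" : NP
          [2,3] "the" : (S/(S\PP))\NP
        [3,4] "often" : S\PP
    [4,7] PP\(PP\NP)   <
      [4,6] S   <
        [4,5] "idea" : NP/N
        [5,6] "quickly" : S\(NP/N)
      [6,7] "sent" : (PP\(PP\NP))\S
  [7,8] "every" : S\PP

PP\(PP\NP)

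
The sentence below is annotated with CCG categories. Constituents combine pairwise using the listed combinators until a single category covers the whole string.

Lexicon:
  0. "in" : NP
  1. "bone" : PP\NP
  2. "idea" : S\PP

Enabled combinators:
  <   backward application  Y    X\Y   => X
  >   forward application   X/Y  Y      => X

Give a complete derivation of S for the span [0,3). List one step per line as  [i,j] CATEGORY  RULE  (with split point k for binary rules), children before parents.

[0,3] S   <
  [0,2] PP   <
    [0,1] "in" : NP
    [1,2] "bone" : PP\NP
  [2,3] "idea" : S\PP

[0,1] NP  lex  "in"
[1,2] PP\NP  lex  "bone"
[0,2] PP  <  k=1
[2,3] S\PP  lex  "idea"
[0,3] S  <  k=2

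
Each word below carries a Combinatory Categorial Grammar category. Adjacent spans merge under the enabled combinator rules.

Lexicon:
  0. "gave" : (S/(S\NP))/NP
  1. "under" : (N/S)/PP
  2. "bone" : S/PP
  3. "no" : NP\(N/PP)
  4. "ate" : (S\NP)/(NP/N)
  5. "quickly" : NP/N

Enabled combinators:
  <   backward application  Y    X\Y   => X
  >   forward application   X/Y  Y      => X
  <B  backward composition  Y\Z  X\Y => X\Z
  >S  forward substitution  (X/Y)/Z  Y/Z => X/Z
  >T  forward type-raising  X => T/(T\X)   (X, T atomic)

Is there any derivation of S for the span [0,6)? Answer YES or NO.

YES

[0,6] S   >
  [0,4] S/(S\NP)   >
    [0,1] "gave" : (S/(S\NP))/NP
    [1,4] NP   <
      [1,3] N/PP   >S
        [1,2] "under" : (N/S)/PP
        [2,3] "bone" : S/PP
      [3,4] "no" : NP\(N/PP)
  [4,6] S\NP   >
    [4,5] "ate" : (S\NP)/(NP/N)
    [5,6] "quickly" : NP/N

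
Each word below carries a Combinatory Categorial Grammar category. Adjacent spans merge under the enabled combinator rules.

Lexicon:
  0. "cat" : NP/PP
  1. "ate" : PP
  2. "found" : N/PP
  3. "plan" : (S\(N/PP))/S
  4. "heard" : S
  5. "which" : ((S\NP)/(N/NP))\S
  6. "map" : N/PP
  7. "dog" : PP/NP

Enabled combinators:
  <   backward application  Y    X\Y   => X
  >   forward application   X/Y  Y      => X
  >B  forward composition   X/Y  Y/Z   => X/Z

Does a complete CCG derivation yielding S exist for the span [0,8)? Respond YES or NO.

[0,8] S   <
  [0,2] NP   >
    [0,1] "cat" : NP/PP
    [1,2] "ate" : PP
  [2,8] S\NP   >
    [2,6] (S\NP)/(N/NP)   <
      [2,5] S   <
        [2,3] "found" : N/PP
        [3,5] S\(N/PP)   >
          [3,4] "plan" : (S\(N/PP))/S
          [4,5] "heard" : S
      [5,6] "which" : ((S\NP)/(N/NP))\S
    [6,8] N/NP   >B
      [6,7] "map" : N/PP
      [7,8] "dog" : PP/NP

YES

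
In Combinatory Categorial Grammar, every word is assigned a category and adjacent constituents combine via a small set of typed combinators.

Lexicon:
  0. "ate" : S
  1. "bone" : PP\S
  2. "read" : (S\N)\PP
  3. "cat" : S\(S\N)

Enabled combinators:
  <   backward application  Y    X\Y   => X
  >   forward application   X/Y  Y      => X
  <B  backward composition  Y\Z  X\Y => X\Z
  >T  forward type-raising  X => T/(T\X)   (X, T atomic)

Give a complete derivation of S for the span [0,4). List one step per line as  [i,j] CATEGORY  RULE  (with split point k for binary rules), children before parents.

[0,4] S   <
  [0,2] PP   <
    [0,1] "ate" : S
    [1,2] "bone" : PP\S
  [2,4] S\PP   <B
    [2,3] "read" : (S\N)\PP
    [3,4] "cat" : S\(S\N)

[0,1] S  lex  "ate"
[1,2] PP\S  lex  "bone"
[0,2] PP  <  k=1
[2,3] (S\N)\PP  lex  "read"
[3,4] S\(S\N)  lex  "cat"
[2,4] S\PP  <B  k=3
[0,4] S  <  k=2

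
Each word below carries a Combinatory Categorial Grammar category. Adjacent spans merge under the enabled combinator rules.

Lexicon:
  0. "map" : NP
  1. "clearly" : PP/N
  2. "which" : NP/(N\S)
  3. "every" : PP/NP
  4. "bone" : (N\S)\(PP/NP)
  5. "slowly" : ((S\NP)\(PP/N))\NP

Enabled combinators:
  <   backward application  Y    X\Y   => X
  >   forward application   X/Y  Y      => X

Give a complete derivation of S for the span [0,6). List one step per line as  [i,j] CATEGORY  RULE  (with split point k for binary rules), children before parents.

[0,1] NP  lex  "map"
[1,2] PP/N  lex  "clearly"
[2,3] NP/(N\S)  lex  "which"
[3,4] PP/NP  lex  "every"
[4,5] (N\S)\(PP/NP)  lex  "bone"
[3,5] N\S  <  k=4
[2,5] NP  >  k=3
[5,6] ((S\NP)\(PP/N))\NP  lex  "slowly"
[2,6] (S\NP)\(PP/N)  <  k=5
[1,6] S\NP  <  k=2
[0,6] S  <  k=1

[0,6] S   <
  [0,1] "map" : NP
  [1,6] S\NP   <
    [1,2] "clearly" : PP/N
    [2,6] (S\NP)\(PP/N)   <
      [2,5] NP   >
        [2,3] "which" : NP/(N\S)
        [3,5] N\S   <
          [3,4] "every" : PP/NP
          [4,5] "bone" : (N\S)\(PP/NP)
      [5,6] "slowly" : ((S\NP)\(PP/N))\NP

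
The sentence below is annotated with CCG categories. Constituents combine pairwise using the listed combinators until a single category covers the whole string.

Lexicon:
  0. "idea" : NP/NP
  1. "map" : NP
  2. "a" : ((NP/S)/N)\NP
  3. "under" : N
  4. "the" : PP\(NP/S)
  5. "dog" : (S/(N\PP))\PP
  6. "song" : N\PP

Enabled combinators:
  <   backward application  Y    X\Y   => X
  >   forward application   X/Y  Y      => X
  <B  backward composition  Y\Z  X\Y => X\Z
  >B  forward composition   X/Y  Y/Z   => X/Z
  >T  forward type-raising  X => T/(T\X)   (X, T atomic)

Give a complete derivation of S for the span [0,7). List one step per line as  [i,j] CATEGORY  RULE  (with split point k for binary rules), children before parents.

[0,1] NP/NP  lex  "idea"
[1,2] NP  lex  "map"
[2,3] ((NP/S)/N)\NP  lex  "a"
[1,3] (NP/S)/N  <  k=2
[3,4] N  lex  "under"
[1,4] NP/S  >  k=3
[0,4] NP/S  >B  k=1
[4,5] PP\(NP/S)  lex  "the"
[0,5] PP  <  k=4
[5,6] (S/(N\PP))\PP  lex  "dog"
[0,6] S/(N\PP)  <  k=5
[6,7] N\PP  lex  "song"
[0,7] S  >  k=6

[0,7] S   >
  [0,6] S/(N\PP)   <
    [0,5] PP   <
      [0,4] NP/S   >B
        [0,1] "idea" : NP/NP
        [1,4] NP/S   >
          [1,3] (NP/S)/N   <
            [1,2] "map" : NP
            [2,3] "a" : ((NP/S)/N)\NP
          [3,4] "under" : N
      [4,5] "the" : PP\(NP/S)
    [5,6] "dog" : (S/(N\PP))\PP
  [6,7] "song" : N\PP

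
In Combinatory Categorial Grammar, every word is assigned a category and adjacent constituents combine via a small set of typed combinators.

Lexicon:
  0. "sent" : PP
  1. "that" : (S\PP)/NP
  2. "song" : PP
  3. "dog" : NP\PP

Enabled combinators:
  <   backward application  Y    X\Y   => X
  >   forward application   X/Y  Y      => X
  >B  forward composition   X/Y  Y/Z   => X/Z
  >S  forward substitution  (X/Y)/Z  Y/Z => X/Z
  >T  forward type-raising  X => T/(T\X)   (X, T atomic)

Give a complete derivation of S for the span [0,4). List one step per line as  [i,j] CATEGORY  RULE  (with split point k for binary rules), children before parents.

[0,1] PP  lex  "sent"
[1,2] (S\PP)/NP  lex  "that"
[2,3] PP  lex  "song"
[2,3] NP/(NP\PP)  >T
[3,4] NP\PP  lex  "dog"
[2,4] NP  >  k=3
[1,4] S\PP  >  k=2
[0,4] S  <  k=1

[0,4] S   <
  [0,1] "sent" : PP
  [1,4] S\PP   >
    [1,2] "that" : (S\PP)/NP
    [2,4] NP   >
      [2,3] NP/(NP\PP)   >T
        [2,3] "song" : PP
      [3,4] "dog" : NP\PP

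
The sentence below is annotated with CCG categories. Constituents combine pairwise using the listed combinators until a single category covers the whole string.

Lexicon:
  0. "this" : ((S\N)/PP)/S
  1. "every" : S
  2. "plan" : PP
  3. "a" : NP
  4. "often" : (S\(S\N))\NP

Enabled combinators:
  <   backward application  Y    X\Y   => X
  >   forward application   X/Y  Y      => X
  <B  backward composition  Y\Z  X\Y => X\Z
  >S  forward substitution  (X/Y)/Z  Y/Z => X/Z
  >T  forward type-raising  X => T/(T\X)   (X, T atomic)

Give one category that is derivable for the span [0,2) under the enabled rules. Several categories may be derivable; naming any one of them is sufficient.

[0,5] S   <
  [0,3] S\N   >
    [0,2] (S\N)/PP   >
      [0,1] "this" : ((S\N)/PP)/S
      [1,2] "every" : S
    [2,3] "plan" : PP
  [3,5] S\(S\N)   <
    [3,4] "a" : NP
    [4,5] "often" : (S\(S\N))\NP

(S\N)/PP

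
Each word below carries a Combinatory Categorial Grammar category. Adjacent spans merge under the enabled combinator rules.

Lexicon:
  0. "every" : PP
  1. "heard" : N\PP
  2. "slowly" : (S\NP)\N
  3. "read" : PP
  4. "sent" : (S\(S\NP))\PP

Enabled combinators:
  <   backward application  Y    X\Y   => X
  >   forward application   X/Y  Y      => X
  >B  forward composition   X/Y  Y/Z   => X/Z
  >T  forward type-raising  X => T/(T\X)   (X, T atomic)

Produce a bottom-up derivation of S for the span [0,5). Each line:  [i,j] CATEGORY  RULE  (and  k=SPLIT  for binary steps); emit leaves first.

[0,5] S   <
  [0,3] S\NP   <
    [0,2] N   >
      [0,1] N/(N\PP)   >T
        [0,1] "every" : PP
      [1,2] "heard" : N\PP
    [2,3] "slowly" : (S\NP)\N
  [3,5] S\(S\NP)   <
    [3,4] "read" : PP
    [4,5] "sent" : (S\(S\NP))\PP

[0,1] PP  lex  "every"
[0,1] N/(N\PP)  >T
[1,2] N\PP  lex  "heard"
[0,2] N  >  k=1
[2,3] (S\NP)\N  lex  "slowly"
[0,3] S\NP  <  k=2
[3,4] PP  lex  "read"
[4,5] (S\(S\NP))\PP  lex  "sent"
[3,5] S\(S\NP)  <  k=4
[0,5] S  <  k=3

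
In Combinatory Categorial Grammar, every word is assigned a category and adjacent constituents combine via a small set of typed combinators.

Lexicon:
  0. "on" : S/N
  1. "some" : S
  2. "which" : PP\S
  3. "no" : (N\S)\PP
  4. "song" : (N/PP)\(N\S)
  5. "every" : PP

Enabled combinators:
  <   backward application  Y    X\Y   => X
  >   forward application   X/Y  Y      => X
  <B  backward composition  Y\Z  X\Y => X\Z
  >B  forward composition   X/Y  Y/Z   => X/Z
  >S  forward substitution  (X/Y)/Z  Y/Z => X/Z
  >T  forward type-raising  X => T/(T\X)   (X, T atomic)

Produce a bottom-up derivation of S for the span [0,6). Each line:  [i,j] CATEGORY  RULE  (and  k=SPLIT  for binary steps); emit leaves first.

[0,1] S/N  lex  "on"
[1,2] S  lex  "some"
[2,3] PP\S  lex  "which"
[1,3] PP  <  k=2
[3,4] (N\S)\PP  lex  "no"
[1,4] N\S  <  k=3
[4,5] (N/PP)\(N\S)  lex  "song"
[1,5] N/PP  <  k=4
[5,6] PP  lex  "every"
[1,6] N  >  k=5
[0,6] S  >  k=1

[0,6] S   >
  [0,1] "on" : S/N
  [1,6] N   >
    [1,5] N/PP   <
      [1,4] N\S   <
        [1,3] PP   <
          [1,2] "some" : S
          [2,3] "which" : PP\S
        [3,4] "no" : (N\S)\PP
      [4,5] "song" : (N/PP)\(N\S)
    [5,6] "every" : PP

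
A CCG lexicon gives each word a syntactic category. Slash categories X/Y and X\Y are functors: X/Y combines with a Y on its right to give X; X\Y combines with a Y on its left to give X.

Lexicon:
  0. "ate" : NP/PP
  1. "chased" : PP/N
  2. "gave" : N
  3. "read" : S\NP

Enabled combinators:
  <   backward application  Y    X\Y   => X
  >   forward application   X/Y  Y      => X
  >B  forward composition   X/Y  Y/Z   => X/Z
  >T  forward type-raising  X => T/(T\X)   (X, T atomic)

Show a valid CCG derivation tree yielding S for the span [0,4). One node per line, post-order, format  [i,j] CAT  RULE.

[0,4] S   <
  [0,3] NP   >
    [0,2] NP/N   >B
      [0,1] "ate" : NP/PP
      [1,2] "chased" : PP/N
    [2,3] "gave" : N
  [3,4] "read" : S\NP

[0,1] NP/PP  lex  "ate"
[1,2] PP/N  lex  "chased"
[0,2] NP/N  >B  k=1
[2,3] N  lex  "gave"
[0,3] NP  >  k=2
[3,4] S\NP  lex  "read"
[0,4] S  <  k=3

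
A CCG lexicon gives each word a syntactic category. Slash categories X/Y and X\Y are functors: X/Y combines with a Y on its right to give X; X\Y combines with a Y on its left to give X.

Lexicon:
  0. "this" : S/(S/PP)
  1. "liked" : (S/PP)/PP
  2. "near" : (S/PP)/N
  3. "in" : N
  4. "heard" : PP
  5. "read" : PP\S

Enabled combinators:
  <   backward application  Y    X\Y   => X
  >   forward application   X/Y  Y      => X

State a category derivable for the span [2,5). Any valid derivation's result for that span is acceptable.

[0,6] S   >
  [0,1] "this" : S/(S/PP)
  [1,6] S/PP   >
    [1,2] "liked" : (S/PP)/PP
    [2,6] PP   <
      [2,5] S   >
        [2,4] S/PP   >
          [2,3] "near" : (S/PP)/N
          [3,4] "in" : N
        [4,5] "heard" : PP
      [5,6] "read" : PP\S

S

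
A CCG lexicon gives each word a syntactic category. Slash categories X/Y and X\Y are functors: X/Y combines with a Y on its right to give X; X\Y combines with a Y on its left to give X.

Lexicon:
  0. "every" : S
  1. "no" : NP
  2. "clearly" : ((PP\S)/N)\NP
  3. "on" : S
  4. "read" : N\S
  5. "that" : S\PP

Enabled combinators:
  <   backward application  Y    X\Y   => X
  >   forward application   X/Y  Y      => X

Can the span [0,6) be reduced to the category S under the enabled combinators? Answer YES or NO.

[0,6] S   <
  [0,5] PP   <
    [0,1] "every" : S
    [1,5] PP\S   >
      [1,3] (PP\S)/N   <
        [1,2] "no" : NP
        [2,3] "clearly" : ((PP\S)/N)\NP
      [3,5] N   <
        [3,4] "on" : S
        [4,5] "read" : N\S
  [5,6] "that" : S\PP

YES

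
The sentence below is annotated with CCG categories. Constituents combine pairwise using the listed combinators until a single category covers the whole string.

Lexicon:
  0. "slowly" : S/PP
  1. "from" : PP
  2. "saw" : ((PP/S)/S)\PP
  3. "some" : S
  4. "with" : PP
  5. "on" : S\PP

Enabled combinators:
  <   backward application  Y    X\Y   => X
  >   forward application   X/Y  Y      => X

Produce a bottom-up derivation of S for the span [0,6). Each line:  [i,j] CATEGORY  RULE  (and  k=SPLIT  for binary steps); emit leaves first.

[0,6] S   >
  [0,1] "slowly" : S/PP
  [1,6] PP   >
    [1,4] PP/S   >
      [1,3] (PP/S)/S   <
        [1,2] "from" : PP
        [2,3] "saw" : ((PP/S)/S)\PP
      [3,4] "some" : S
    [4,6] S   <
      [4,5] "with" : PP
      [5,6] "on" : S\PP

[0,1] S/PP  lex  "slowly"
[1,2] PP  lex  "from"
[2,3] ((PP/S)/S)\PP  lex  "saw"
[1,3] (PP/S)/S  <  k=2
[3,4] S  lex  "some"
[1,4] PP/S  >  k=3
[4,5] PP  lex  "with"
[5,6] S\PP  lex  "on"
[4,6] S  <  k=5
[1,6] PP  >  k=4
[0,6] S  >  k=1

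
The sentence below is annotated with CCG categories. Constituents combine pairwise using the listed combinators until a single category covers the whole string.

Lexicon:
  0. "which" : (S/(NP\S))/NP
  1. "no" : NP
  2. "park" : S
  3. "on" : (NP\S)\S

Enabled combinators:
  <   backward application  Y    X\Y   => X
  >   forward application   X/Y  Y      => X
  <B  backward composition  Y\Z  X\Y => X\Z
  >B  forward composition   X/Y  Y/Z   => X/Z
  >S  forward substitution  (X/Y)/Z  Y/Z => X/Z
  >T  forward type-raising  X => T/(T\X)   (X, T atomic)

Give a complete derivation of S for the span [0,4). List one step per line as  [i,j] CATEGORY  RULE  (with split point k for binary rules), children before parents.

[0,1] (S/(NP\S))/NP  lex  "which"
[1,2] NP  lex  "no"
[0,2] S/(NP\S)  >  k=1
[2,3] S  lex  "park"
[3,4] (NP\S)\S  lex  "on"
[2,4] NP\S  <  k=3
[0,4] S  >  k=2

[0,4] S   >
  [0,2] S/(NP\S)   >
    [0,1] "which" : (S/(NP\S))/NP
    [1,2] "no" : NP
  [2,4] NP\S   <
    [2,3] "park" : S
    [3,4] "on" : (NP\S)\S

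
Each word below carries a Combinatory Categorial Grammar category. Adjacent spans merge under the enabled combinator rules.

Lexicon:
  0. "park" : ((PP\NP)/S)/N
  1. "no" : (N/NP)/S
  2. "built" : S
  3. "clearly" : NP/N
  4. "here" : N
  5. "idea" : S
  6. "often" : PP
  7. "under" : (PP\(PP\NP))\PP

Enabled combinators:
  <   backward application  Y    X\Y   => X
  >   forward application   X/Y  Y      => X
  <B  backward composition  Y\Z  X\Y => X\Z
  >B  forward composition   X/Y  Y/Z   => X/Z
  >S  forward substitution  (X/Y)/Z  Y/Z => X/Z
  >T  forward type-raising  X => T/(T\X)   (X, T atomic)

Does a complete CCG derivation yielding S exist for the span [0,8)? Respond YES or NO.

NO

((PP\NP)/S)/N (N/NP)/S S NP/N N S PP (PP\(PP\NP))\PP
CKY chart[0,8] = {N/(N\PP), NP/(NP\PP), PP, PP/(PP\PP), S/(S\PP)}; S ∉ chart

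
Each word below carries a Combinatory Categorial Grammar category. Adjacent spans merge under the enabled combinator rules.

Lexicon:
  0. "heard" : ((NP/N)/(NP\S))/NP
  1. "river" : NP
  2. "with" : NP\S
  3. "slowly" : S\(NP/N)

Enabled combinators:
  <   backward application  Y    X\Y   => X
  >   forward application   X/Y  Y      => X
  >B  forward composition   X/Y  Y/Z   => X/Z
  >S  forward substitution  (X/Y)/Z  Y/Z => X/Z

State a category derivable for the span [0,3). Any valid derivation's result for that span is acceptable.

[0,4] S   <
  [0,3] NP/N   >
    [0,2] (NP/N)/(NP\S)   >
      [0,1] "heard" : ((NP/N)/(NP\S))/NP
      [1,2] "river" : NP
    [2,3] "with" : NP\S
  [3,4] "slowly" : S\(NP/N)

NP/N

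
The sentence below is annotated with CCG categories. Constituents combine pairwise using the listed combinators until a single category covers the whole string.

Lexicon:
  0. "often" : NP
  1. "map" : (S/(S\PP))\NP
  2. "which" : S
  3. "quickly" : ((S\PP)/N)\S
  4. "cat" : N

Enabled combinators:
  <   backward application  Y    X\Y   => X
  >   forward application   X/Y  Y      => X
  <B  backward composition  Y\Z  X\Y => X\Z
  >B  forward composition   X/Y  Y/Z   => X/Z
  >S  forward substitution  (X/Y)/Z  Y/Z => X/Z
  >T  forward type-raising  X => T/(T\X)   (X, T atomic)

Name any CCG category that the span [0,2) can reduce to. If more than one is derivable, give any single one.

[0,5] S   >
  [0,2] S/(S\PP)   <
    [0,1] "often" : NP
    [1,2] "map" : (S/(S\PP))\NP
  [2,5] S\PP   >
    [2,4] (S\PP)/N   <
      [2,3] "which" : S
      [3,4] "quickly" : ((S\PP)/N)\S
    [4,5] "cat" : N

S/(S\PP)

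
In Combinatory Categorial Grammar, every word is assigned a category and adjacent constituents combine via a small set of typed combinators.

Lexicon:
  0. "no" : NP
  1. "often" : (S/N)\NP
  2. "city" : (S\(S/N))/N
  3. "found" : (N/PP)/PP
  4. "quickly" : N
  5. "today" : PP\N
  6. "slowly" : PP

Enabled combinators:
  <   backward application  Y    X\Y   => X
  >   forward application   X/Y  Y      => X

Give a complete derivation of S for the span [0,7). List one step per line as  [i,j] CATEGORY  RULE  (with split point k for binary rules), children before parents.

[0,7] S   <
  [0,2] S/N   <
    [0,1] "no" : NP
    [1,2] "often" : (S/N)\NP
  [2,7] S\(S/N)   >
    [2,3] "city" : (S\(S/N))/N
    [3,7] N   >
      [3,6] N/PP   >
        [3,4] "found" : (N/PP)/PP
        [4,6] PP   <
          [4,5] "quickly" : N
          [5,6] "today" : PP\N
      [6,7] "slowly" : PP

[0,1] NP  lex  "no"
[1,2] (S/N)\NP  lex  "often"
[0,2] S/N  <  k=1
[2,3] (S\(S/N))/N  lex  "city"
[3,4] (N/PP)/PP  lex  "found"
[4,5] N  lex  "quickly"
[5,6] PP\N  lex  "today"
[4,6] PP  <  k=5
[3,6] N/PP  >  k=4
[6,7] PP  lex  "slowly"
[3,7] N  >  k=6
[2,7] S\(S/N)  >  k=3
[0,7] S  <  k=2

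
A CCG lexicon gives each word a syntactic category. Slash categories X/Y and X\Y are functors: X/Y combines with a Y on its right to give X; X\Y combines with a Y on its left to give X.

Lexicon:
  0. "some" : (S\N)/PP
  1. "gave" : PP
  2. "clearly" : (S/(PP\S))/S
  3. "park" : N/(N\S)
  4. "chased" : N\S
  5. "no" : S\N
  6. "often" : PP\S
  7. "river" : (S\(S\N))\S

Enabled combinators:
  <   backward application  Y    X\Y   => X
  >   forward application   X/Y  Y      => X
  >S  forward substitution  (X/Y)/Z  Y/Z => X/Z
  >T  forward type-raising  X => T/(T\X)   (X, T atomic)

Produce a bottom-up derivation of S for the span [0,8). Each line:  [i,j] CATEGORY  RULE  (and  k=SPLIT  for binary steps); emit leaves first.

[0,1] (S\N)/PP  lex  "some"
[1,2] PP  lex  "gave"
[0,2] S\N  >  k=1
[2,3] (S/(PP\S))/S  lex  "clearly"
[3,4] N/(N\S)  lex  "park"
[4,5] N\S  lex  "chased"
[3,5] N  >  k=4
[5,6] S\N  lex  "no"
[3,6] S  <  k=5
[2,6] S/(PP\S)  >  k=3
[6,7] PP\S  lex  "often"
[2,7] S  >  k=6
[7,8] (S\(S\N))\S  lex  "river"
[2,8] S\(S\N)  <  k=7
[0,8] S  <  k=2

[0,8] S   <
  [0,2] S\N   >
    [0,1] "some" : (S\N)/PP
    [1,2] "gave" : PP
  [2,8] S\(S\N)   <
    [2,7] S   >
      [2,6] S/(PP\S)   >
        [2,3] "clearly" : (S/(PP\S))/S
        [3,6] S   <
          [3,5] N   >
            [3,4] "park" : N/(N\S)
            [4,5] "chased" : N\S
          [5,6] "no" : S\N
      [6,7] "often" : PP\S
    [7,8] "river" : (S\(S\N))\S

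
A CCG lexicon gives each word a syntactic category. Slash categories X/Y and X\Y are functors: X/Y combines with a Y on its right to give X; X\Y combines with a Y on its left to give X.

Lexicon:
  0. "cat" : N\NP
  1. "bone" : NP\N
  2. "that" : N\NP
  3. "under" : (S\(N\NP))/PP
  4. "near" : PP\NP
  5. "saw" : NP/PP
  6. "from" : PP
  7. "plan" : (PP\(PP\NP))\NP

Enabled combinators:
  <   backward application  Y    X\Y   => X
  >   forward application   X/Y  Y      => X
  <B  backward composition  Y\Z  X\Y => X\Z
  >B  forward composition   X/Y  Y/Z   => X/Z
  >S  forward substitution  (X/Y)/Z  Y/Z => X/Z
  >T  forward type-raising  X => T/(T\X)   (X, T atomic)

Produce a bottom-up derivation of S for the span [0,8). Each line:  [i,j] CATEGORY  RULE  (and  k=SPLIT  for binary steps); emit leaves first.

[0,8] S   <
  [0,3] N\NP   <B
    [0,2] NP\NP   <B
      [0,1] "cat" : N\NP
      [1,2] "bone" : NP\N
    [2,3] "that" : N\NP
  [3,8] S\(N\NP)   >
    [3,4] "under" : (S\(N\NP))/PP
    [4,8] PP   <
      [4,5] "near" : PP\NP
      [5,8] PP\(PP\NP)   <
        [5,7] NP   >
          [5,6] "saw" : NP/PP
          [6,7] "from" : PP
        [7,8] "plan" : (PP\(PP\NP))\NP

[0,1] N\NP  lex  "cat"
[1,2] NP\N  lex  "bone"
[0,2] NP\NP  <B  k=1
[2,3] N\NP  lex  "that"
[0,3] N\NP  <B  k=2
[3,4] (S\(N\NP))/PP  lex  "under"
[4,5] PP\NP  lex  "near"
[5,6] NP/PP  lex  "saw"
[6,7] PP  lex  "from"
[5,7] NP  >  k=6
[7,8] (PP\(PP\NP))\NP  lex  "plan"
[5,8] PP\(PP\NP)  <  k=7
[4,8] PP  <  k=5
[3,8] S\(N\NP)  >  k=4
[0,8] S  <  k=3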